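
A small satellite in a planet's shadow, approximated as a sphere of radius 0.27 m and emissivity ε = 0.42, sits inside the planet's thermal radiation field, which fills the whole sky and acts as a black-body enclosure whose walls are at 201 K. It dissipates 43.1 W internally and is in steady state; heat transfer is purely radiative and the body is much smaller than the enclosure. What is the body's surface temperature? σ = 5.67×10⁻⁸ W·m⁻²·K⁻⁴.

For a small grey body in a large enclosure, net radiated power = εσA(T⁴ − T_w⁴).
Steady state: P = εσA(T⁴ − T_w⁴) with A = 4πr² = 0.9161 m².
T⁴ = P/(εσA) + T_w⁴ = 43.1/(0.42·5.67×10⁻⁸·0.9161) + (201)⁴
    = 1.976×10⁹ + 1.632×10⁹ = 3.608×10⁹ K⁴.

T ≈ 245 K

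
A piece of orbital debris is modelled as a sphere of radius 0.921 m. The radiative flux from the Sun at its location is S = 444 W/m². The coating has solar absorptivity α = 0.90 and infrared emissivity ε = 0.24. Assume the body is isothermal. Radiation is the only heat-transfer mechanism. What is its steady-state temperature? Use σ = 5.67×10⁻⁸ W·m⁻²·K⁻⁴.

T ≈ 293 K

At equilibrium, absorbed power = emitted power.
Absorbing cross-section = πr² = 2.665 m²; emitting surface = 4πr² = 10.66 m² (ratio 4).
αS·A_cross = εσ·A_surf·T⁴  ⇒  T⁴ = αS/(ε·4σ).
T⁴ = 0.900·444/(0.24·4·5.67×10⁻⁸) = 7.341×10⁹ K⁴.
T = (7.341×10⁹)^(1/4).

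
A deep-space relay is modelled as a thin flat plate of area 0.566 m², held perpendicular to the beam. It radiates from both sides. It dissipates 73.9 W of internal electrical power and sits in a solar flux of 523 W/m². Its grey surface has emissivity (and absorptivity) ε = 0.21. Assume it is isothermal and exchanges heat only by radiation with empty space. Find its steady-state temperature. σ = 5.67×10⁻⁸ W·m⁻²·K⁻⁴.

T ≈ 317 K

At steady state, absorbed solar power + internal power = radiated power.
Absorbed: α·S·A_cross = 0.21·523·0.5660 = 62.16 W (cross-section A).
Total input = 62.16 + 73.9 = 136.1 W.
Radiated: εσ·A_surf·T⁴ with A_surf = 2A = 1.132 m².
T⁴ = 136.1/(0.21·5.67×10⁻⁸·1.132) = 1.009×10¹⁰ K⁴.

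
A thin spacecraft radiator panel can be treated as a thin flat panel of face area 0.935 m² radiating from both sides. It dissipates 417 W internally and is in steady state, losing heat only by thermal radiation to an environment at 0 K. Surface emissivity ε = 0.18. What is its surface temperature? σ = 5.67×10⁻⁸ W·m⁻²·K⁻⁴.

T ≈ 384 K

Steady state: internal power = radiated power, P = εσA T⁴.
Radiating area A = 2·0.935 = 1.870 m².
T⁴ = P/(εσA) = 417/(0.18·5.67×10⁻⁸·1.870) = 2.185×10¹⁰ K⁴.
T = (2.185×10¹⁰)^(1/4).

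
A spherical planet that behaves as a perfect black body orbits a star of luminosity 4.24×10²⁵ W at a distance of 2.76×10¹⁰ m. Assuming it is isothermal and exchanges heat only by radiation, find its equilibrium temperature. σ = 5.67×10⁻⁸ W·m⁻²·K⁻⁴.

T ≈ 374 K

First find the stellar flux at distance d: S = L/(4πd²) = 4.24×10²⁵/(4π·(2.76×10¹⁰)²) = 4429 W/m².
For an isothermal sphere, absorbed (1−a)S·πr² = emitted σ·4πr²·T⁴, so T⁴ = (1−a)S/(4σ).
T⁴ = 1.00·4429/(4·5.67×10⁻⁸) = 1.953×10¹⁰ K⁴.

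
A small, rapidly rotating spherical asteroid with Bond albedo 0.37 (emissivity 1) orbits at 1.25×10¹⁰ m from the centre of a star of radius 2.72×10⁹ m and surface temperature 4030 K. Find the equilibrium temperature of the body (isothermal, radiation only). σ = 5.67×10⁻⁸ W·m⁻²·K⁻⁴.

T ≈ 1180 K

The star's surface emits σT_*⁴; at distance d the flux is S = σT_*⁴(R_*/d)².
S = 5.67×10⁻⁸·(4030)⁴·(2.72×10⁹/1.25×10¹⁰)² = 7.081×10⁵ W/m².
For an isothermal sphere T⁴ = (1−a)S/(4σ) = 1.967×10¹² K⁴.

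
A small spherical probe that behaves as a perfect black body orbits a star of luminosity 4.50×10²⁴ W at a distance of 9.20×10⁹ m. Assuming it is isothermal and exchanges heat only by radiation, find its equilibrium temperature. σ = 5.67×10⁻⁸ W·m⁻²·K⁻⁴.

T ≈ 370 K

First find the stellar flux at distance d: S = L/(4πd²) = 4.50×10²⁴/(4π·(9.20×10⁹)²) = 4231 W/m².
For an isothermal sphere, absorbed (1−a)S·πr² = emitted σ·4πr²·T⁴, so T⁴ = (1−a)S/(4σ).
T⁴ = 1.00·4231/(4·5.67×10⁻⁸) = 1.865×10¹⁰ K⁴.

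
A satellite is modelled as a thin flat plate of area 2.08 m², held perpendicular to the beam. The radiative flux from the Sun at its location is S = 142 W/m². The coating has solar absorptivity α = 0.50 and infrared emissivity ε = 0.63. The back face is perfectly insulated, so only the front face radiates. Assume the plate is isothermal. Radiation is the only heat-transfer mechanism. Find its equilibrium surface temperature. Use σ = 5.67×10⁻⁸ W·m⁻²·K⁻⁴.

At equilibrium, absorbed power = emitted power.
Absorbing cross-section = A = 2.080 m²; emitting surface = A = 2.080 m² (ratio 1).
αS·A_cross = εσ·A_surf·T⁴  ⇒  T⁴ = αS/(ε·1σ).
T⁴ = 0.500·142/(0.63·1·5.67×10⁻⁸) = 1.988×10⁹ K⁴.
T = (1.988×10⁹)^(1/4).

T ≈ 211 K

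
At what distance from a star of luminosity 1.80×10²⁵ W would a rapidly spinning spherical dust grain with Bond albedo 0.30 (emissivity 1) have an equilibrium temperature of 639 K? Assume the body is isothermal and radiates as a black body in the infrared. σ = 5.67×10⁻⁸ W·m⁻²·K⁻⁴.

For an isothermal black-emitting sphere, (1−a)S·πr² = σ·4πr²·T⁴ ⇒ S = 4σT⁴/(1−a).
S = 4·5.67×10⁻⁸·(639)⁴/0.700 = 54020 W/m².
Flux falls as S = L/(4πd²), so d = √(L/(4πS)) = √(1.80×10²⁵/(4π·54020)).

d ≈ 5.15×10⁹ m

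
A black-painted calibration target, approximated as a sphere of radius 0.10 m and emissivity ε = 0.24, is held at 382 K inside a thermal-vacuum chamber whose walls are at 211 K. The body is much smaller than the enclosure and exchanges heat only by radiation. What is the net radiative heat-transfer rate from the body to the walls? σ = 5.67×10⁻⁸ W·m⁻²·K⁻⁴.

For a small grey body in a large enclosure: P_net = εσA(T_body⁴ − T_wall⁴).
A = 4πr² = 0.1257 m²; T_body⁴ − T_wall⁴ = 2.129×10¹⁰ − 1.982×10⁹ = 1.931×10¹⁰ K⁴.
|P_net| = 0.24·5.67×10⁻⁸·0.1257·1.931×10¹⁰.

P_net ≈ 33.0 W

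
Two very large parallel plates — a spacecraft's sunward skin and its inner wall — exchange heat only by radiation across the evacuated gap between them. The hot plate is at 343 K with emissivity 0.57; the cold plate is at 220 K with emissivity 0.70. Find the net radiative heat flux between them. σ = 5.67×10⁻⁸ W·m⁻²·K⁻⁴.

q ≈ 299 W/m²

For two infinite grey parallel plates, q = σ(T₁⁴ − T₂⁴)/(1/ε₁ + 1/ε₂ − 1).
T₁⁴ − T₂⁴ = 1.384×10¹⁰ − 2.343×10⁹ = 1.150×10¹⁰ K⁴.
1/ε₁ + 1/ε₂ − 1 = 1.754 + 1.429 − 1 = 2.183.
q = 5.67×10⁻⁸ × 1.150×10¹⁰ / 2.183.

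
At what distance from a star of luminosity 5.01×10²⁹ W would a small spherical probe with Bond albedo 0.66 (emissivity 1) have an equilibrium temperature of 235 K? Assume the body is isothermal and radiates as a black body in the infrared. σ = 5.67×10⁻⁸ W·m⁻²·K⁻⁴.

d ≈ 4.43×10¹² m

For an isothermal black-emitting sphere, (1−a)S·πr² = σ·4πr²·T⁴ ⇒ S = 4σT⁴/(1−a).
S = 4·5.67×10⁻⁸·(235)⁴/0.340 = 2034 W/m².
Flux falls as S = L/(4πd²), so d = √(L/(4πS)) = √(5.01×10²⁹/(4π·2034)).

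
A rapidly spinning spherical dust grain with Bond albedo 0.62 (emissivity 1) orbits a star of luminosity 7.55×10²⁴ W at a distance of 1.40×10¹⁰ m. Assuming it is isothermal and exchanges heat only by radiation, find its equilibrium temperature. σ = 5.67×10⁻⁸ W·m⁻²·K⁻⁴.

T ≈ 268 K

First find the stellar flux at distance d: S = L/(4πd²) = 7.55×10²⁴/(4π·(1.40×10¹⁰)²) = 3065 W/m².
For an isothermal sphere, absorbed (1−a)S·πr² = emitted σ·4πr²·T⁴, so T⁴ = (1−a)S/(4σ).
T⁴ = 0.380·3065/(4·5.67×10⁻⁸) = 5.136×10⁹ K⁴.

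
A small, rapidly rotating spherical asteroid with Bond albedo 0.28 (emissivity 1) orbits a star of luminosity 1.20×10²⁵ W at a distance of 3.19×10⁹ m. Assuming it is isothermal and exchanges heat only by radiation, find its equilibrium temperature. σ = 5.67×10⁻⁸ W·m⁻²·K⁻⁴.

T ≈ 739 K

First find the stellar flux at distance d: S = L/(4πd²) = 1.20×10²⁵/(4π·(3.19×10⁹)²) = 93840 W/m².
For an isothermal sphere, absorbed (1−a)S·πr² = emitted σ·4πr²·T⁴, so T⁴ = (1−a)S/(4σ).
T⁴ = 0.720·93840/(4·5.67×10⁻⁸) = 2.979×10¹¹ K⁴.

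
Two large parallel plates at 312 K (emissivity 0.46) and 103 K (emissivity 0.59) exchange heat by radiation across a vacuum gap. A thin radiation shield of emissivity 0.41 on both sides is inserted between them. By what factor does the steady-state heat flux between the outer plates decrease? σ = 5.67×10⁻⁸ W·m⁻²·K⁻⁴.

factor ≈ 2.35

Without shield: q₀ = σΔ(T⁴)/(1/ε₁+1/ε₂−1) with denominator 2.869.
With shield the two gaps are in series; the resistances add: (1/ε₁+1/ε_s−1)+(1/ε_s+1/ε₂−1) = 3.613+3.134 = 6.747.
Heat-flux ratio q₀/q = 6.747/2.869.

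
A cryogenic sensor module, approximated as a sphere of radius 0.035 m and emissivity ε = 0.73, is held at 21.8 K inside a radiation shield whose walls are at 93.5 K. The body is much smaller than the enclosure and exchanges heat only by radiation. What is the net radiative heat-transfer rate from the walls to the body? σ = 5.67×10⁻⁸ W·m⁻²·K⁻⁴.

P_net ≈ 0.0486 W

For a small grey body in a large enclosure: P_net = εσA(T_body⁴ − T_wall⁴).
A = 4πr² = 0.01539 m²; T_body⁴ − T_wall⁴ = 2.259×10⁵ − 7.643×10⁷ = -7.620×10⁷ K⁴.
|P_net| = 0.73·5.67×10⁻⁸·0.01539·7.620×10⁷.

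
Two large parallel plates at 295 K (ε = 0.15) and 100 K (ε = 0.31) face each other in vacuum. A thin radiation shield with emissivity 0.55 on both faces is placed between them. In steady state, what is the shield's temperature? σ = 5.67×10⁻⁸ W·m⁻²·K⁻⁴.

In steady state the net flux on the hot side equals that on the cold side.
σ(T₁⁴−T_s⁴)/D₁ = σ(T_s⁴−T₂⁴)/D₂, with D₁ = 1/ε₁+1/ε_s−1 = 7.485, D₂ = 1/ε_s+1/ε₂−1 = 4.044.
Solve for T_s⁴: T_s⁴ = (D₂·T₁⁴ + D₁·T₂⁴)/(D₁+D₂) = 2.721×10⁹ K⁴.

T_s ≈ 228 K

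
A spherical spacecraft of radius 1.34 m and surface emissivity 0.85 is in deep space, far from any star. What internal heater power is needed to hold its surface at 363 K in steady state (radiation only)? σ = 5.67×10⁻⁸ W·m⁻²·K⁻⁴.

P = εσ·4πr²·T⁴.
4πr² = 22.56 m²; T⁴ = 1.736×10¹⁰ K⁴.
P = 0.85·5.67×10⁻⁸·22.56·1.736×10¹⁰.

P ≈ 18900 W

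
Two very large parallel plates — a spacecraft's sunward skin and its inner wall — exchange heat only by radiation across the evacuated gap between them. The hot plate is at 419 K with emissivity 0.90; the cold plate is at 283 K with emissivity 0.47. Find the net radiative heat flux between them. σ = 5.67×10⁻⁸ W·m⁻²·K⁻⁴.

For two infinite grey parallel plates, q = σ(T₁⁴ − T₂⁴)/(1/ε₁ + 1/ε₂ − 1).
T₁⁴ − T₂⁴ = 3.082×10¹⁰ − 6.414×10⁹ = 2.441×10¹⁰ K⁴.
1/ε₁ + 1/ε₂ − 1 = 1.111 + 2.128 − 1 = 2.239.
q = 5.67×10⁻⁸ × 2.441×10¹⁰ / 2.239.

q ≈ 618 W/m²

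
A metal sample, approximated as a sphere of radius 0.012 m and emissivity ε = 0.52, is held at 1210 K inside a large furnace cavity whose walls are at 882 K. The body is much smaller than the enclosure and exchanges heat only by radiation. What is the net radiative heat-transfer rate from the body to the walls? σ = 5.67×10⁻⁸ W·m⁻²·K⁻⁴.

For a small grey body in a large enclosure: P_net = εσA(T_body⁴ − T_wall⁴).
A = 4πr² = 0.001810 m²; T_body⁴ − T_wall⁴ = 2.144×10¹² − 6.052×10¹¹ = 1.538×10¹² K⁴.
|P_net| = 0.52·5.67×10⁻⁸·0.001810·1.538×10¹².

P_net ≈ 82.1 W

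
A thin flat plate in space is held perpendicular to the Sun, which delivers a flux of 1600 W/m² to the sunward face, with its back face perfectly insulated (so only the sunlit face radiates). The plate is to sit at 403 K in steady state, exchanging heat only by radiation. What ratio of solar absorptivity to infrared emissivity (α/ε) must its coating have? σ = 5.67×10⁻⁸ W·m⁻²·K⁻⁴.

α/ε ≈ 0.935

Balance: αS·A = εσ·1A·T⁴ ⇒ α/ε = σT⁴/S.
α/ε = 5.67×10⁻⁸·(403)⁴/1600 = 5.67×10⁻⁸·2.638×10¹⁰/1600.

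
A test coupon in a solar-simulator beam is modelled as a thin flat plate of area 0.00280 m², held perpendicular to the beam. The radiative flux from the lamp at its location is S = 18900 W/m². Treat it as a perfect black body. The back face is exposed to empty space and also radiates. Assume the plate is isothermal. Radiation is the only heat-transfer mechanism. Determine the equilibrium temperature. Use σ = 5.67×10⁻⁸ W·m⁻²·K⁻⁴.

T ≈ 639 K

At equilibrium, absorbed power = emitted power.
Absorbing cross-section = A = 0.002800 m²; emitting surface = 2A = 0.005600 m² (ratio 2).
S·A_cross = εσ·A_surf·T⁴  ⇒  T⁴ = S/(2σ).
T⁴ = 1.00·18900/(2·5.67×10⁻⁸) = 1.667×10¹¹ K⁴.
T = (1.667×10¹¹)^(1/4).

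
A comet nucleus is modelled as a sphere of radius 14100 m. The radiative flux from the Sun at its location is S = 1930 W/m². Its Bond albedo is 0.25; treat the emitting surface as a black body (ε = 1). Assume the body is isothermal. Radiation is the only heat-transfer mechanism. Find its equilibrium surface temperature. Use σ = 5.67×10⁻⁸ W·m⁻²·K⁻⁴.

At equilibrium, absorbed power = emitted power.
Absorbing cross-section = πr² = 6.246×10⁸ m²; emitting surface = 4πr² = 2.498×10⁹ m² (ratio 4).
(1−a)S·A_cross = εσ·A_surf·T⁴  ⇒  T⁴ = (1−a)S/(4σ).
T⁴ = 0.750·1930/(4·5.67×10⁻⁸) = 6.382×10⁹ K⁴.
T = (6.382×10⁹)^(1/4).

T ≈ 283 K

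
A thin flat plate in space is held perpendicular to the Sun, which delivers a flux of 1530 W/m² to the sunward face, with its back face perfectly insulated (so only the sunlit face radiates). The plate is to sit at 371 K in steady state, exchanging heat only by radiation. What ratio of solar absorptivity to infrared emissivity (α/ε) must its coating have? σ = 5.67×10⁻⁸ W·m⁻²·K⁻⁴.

α/ε ≈ 0.702

Balance: αS·A = εσ·1A·T⁴ ⇒ α/ε = σT⁴/S.
α/ε = 5.67×10⁻⁸·(371)⁴/1530 = 5.67×10⁻⁸·1.895×10¹⁰/1530.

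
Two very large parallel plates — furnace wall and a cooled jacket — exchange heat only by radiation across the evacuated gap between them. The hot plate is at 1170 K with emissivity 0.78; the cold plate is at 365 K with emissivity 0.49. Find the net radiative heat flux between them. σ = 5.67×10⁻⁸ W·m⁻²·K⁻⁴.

q ≈ 45300 W/m²

For two infinite grey parallel plates, q = σ(T₁⁴ − T₂⁴)/(1/ε₁ + 1/ε₂ − 1).
T₁⁴ − T₂⁴ = 1.874×10¹² − 1.775×10¹⁰ = 1.856×10¹² K⁴.
1/ε₁ + 1/ε₂ − 1 = 1.282 + 2.041 − 1 = 2.323.
q = 5.67×10⁻⁸ × 1.856×10¹² / 2.323.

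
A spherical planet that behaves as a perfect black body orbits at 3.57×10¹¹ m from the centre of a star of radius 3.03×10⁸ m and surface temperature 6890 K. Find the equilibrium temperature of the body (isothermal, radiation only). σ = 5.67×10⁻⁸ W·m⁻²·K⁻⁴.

The star's surface emits σT_*⁴; at distance d the flux is S = σT_*⁴(R_*/d)².
S = 5.67×10⁻⁸·(6890)⁴·(3.03×10⁸/3.57×10¹¹)² = 92.05 W/m².
For an isothermal sphere T⁴ = (1−a)S/(4σ) = 4.059×10⁸ K⁴.

T ≈ 142 K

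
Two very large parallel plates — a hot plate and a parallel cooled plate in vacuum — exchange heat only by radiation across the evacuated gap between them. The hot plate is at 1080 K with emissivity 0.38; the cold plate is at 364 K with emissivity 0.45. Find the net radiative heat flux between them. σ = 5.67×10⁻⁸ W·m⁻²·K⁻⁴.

q ≈ 19800 W/m²

For two infinite grey parallel plates, q = σ(T₁⁴ − T₂⁴)/(1/ε₁ + 1/ε₂ − 1).
T₁⁴ − T₂⁴ = 1.360×10¹² − 1.756×10¹⁰ = 1.343×10¹² K⁴.
1/ε₁ + 1/ε₂ − 1 = 2.632 + 2.222 − 1 = 3.854.
q = 5.67×10⁻⁸ × 1.343×10¹² / 3.854.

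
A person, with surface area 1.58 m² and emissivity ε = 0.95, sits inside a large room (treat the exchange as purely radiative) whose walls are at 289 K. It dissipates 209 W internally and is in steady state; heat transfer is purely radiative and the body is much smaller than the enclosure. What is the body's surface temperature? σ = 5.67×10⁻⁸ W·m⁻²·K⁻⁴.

For a small grey body in a large enclosure, net radiated power = εσA(T⁴ − T_w⁴).
Steady state: P = εσA(T⁴ − T_w⁴) with A = 1.58 m².
T⁴ = P/(εσA) + T_w⁴ = 209/(0.95·5.67×10⁻⁸·1.580) + (289)⁴
    = 2.456×10⁹ + 6.976×10⁹ = 9.431×10⁹ K⁴.

T ≈ 312 K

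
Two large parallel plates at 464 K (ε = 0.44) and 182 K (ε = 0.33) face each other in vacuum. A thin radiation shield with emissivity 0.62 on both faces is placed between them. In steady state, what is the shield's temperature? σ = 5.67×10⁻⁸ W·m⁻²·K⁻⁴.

T_s ≈ 403 K

In steady state the net flux on the hot side equals that on the cold side.
σ(T₁⁴−T_s⁴)/D₁ = σ(T_s⁴−T₂⁴)/D₂, with D₁ = 1/ε₁+1/ε_s−1 = 2.886, D₂ = 1/ε_s+1/ε₂−1 = 3.643.
Solve for T_s⁴: T_s⁴ = (D₂·T₁⁴ + D₁·T₂⁴)/(D₁+D₂) = 2.635×10¹⁰ K⁴.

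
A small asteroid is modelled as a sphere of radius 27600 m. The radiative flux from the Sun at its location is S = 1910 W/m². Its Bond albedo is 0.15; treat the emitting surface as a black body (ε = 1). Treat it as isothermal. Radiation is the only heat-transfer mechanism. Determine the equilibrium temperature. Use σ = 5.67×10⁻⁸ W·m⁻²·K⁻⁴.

T ≈ 291 K

At equilibrium, absorbed power = emitted power.
Absorbing cross-section = πr² = 2.393×10⁹ m²; emitting surface = 4πr² = 9.573×10⁹ m² (ratio 4).
(1−a)S·A_cross = εσ·A_surf·T⁴  ⇒  T⁴ = (1−a)S/(4σ).
T⁴ = 0.850·1910/(4·5.67×10⁻⁸) = 7.158×10⁹ K⁴.
T = (7.158×10⁹)^(1/4).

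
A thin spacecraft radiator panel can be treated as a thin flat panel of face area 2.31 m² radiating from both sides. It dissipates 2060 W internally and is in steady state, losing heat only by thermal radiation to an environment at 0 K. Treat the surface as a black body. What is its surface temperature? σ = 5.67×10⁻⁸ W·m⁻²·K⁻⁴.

Steady state: internal power = radiated power, P = εσA T⁴.
Radiating area A = 2·2.31 = 4.620 m².
T⁴ = P/(εσA) = 2060/(1.0·5.67×10⁻⁸·4.620) = 7.864×10⁹ K⁴.
T = (7.864×10⁹)^(1/4).

T ≈ 298 K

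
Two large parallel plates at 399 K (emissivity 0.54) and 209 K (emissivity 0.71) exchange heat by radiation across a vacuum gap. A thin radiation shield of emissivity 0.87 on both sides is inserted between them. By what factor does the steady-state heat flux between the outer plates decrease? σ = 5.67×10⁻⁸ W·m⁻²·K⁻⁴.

factor ≈ 1.57

Without shield: q₀ = σΔ(T⁴)/(1/ε₁+1/ε₂−1) with denominator 2.260.
With shield the two gaps are in series; the resistances add: (1/ε₁+1/ε_s−1)+(1/ε_s+1/ε₂−1) = 2.001+1.558 = 3.559.
Heat-flux ratio q₀/q = 3.559/2.260.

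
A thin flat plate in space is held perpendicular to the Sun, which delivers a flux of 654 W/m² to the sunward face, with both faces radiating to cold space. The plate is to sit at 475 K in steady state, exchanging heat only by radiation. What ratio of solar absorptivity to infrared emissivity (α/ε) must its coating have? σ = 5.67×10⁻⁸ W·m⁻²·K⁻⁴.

α/ε ≈ 8.83

Balance: αS·A = εσ·2A·T⁴ ⇒ α/ε = 2σT⁴/S.
α/ε = 2·5.67×10⁻⁸·(475)⁴/654 = 2·5.67×10⁻⁸·5.091×10¹⁰/654.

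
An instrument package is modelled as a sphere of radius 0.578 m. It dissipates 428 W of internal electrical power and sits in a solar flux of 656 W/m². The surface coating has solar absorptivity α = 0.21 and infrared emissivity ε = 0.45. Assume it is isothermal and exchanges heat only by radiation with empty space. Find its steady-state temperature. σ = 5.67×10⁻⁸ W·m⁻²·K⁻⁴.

At steady state, absorbed solar power + internal power = radiated power.
Absorbed: α·S·A_cross = 0.21·656·1.050 = 144.6 W (cross-section πr²).
Total input = 144.6 + 428 = 572.6 W.
Radiated: εσ·A_surf·T⁴ with A_surf = 4πr² = 4.198 m².
T⁴ = 572.6/(0.45·5.67×10⁻⁸·4.198) = 5.345×10⁹ K⁴.

T ≈ 270 K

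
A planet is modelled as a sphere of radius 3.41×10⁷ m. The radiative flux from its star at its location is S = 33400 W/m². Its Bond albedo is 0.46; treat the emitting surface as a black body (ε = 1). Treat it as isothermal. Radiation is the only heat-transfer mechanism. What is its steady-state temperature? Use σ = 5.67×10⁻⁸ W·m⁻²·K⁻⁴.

T ≈ 531 K

At equilibrium, absorbed power = emitted power.
Absorbing cross-section = πr² = 3.653×10¹⁵ m²; emitting surface = 4πr² = 1.461×10¹⁶ m² (ratio 4).
(1−a)S·A_cross = εσ·A_surf·T⁴  ⇒  T⁴ = (1−a)S/(4σ).
T⁴ = 0.540·33400/(4·5.67×10⁻⁸) = 7.952×10¹⁰ K⁴.
T = (7.952×10¹⁰)^(1/4).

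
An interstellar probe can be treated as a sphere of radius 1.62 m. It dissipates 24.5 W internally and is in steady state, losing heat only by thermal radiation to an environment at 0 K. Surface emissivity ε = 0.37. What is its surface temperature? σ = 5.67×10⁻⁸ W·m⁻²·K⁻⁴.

Steady state: internal power = radiated power, P = εσA T⁴.
Radiating area A = 4πr² = 32.98 m².
T⁴ = P/(εσA) = 24.5/(0.37·5.67×10⁻⁸·32.98) = 3.541×10⁷ K⁴.
T = (3.541×10⁷)^(1/4).

T ≈ 77.1 K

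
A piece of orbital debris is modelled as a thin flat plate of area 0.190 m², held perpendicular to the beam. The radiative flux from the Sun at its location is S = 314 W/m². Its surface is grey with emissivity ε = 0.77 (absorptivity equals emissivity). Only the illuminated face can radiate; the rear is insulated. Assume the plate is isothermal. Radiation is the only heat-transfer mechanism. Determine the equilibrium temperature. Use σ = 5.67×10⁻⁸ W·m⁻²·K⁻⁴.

T ≈ 273 K

At equilibrium, absorbed power = emitted power.
Absorbing cross-section = A = 0.1900 m²; emitting surface = A = 0.1900 m² (ratio 1).
εS·A_cross = εσ·A_surf·T⁴  ⇒  T⁴ = S/(1σ)   (ε cancels).
T⁴ = 314/(1·5.67×10⁻⁸) = 5.538×10⁹ K⁴.
T = (5.538×10⁹)^(1/4).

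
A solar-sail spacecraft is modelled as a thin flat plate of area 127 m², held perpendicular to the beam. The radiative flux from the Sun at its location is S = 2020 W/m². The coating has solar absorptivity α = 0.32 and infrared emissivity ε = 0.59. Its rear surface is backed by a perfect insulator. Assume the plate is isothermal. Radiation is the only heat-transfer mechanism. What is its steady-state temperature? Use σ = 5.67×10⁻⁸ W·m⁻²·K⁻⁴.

At equilibrium, absorbed power = emitted power.
Absorbing cross-section = A = 127.0 m²; emitting surface = A = 127.0 m² (ratio 1).
αS·A_cross = εσ·A_surf·T⁴  ⇒  T⁴ = αS/(ε·1σ).
T⁴ = 0.320·2020/(0.59·1·5.67×10⁻⁸) = 1.932×10¹⁰ K⁴.
T = (1.932×10¹⁰)^(1/4).

T ≈ 373 K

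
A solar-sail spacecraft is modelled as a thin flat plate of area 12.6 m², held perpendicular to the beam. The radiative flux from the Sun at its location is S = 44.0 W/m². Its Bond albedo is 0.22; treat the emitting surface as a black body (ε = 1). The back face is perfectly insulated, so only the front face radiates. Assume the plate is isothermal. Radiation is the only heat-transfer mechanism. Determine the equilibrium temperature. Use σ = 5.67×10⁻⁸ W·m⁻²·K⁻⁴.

At equilibrium, absorbed power = emitted power.
Absorbing cross-section = A = 12.60 m²; emitting surface = A = 12.60 m² (ratio 1).
(1−a)S·A_cross = εσ·A_surf·T⁴  ⇒  T⁴ = (1−a)S/(1σ).
T⁴ = 0.780·44.0/(1·5.67×10⁻⁸) = 6.053×10⁸ K⁴.
T = (6.053×10⁸)^(1/4).

T ≈ 157 K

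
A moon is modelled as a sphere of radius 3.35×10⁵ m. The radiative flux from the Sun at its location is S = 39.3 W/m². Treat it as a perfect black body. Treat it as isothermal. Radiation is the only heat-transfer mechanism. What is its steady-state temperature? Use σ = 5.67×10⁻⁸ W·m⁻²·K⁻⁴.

T ≈ 115 K

At equilibrium, absorbed power = emitted power.
Absorbing cross-section = πr² = 3.526×10¹¹ m²; emitting surface = 4πr² = 1.410×10¹² m² (ratio 4).
S·A_cross = εσ·A_surf·T⁴  ⇒  T⁴ = S/(4σ).
T⁴ = 1.00·39.3/(4·5.67×10⁻⁸) = 1.733×10⁸ K⁴.
T = (1.733×10⁸)^(1/4).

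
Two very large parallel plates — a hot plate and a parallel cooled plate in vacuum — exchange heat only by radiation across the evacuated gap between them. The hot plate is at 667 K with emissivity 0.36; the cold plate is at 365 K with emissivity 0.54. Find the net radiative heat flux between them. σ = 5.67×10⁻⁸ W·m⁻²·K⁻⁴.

For two infinite grey parallel plates, q = σ(T₁⁴ − T₂⁴)/(1/ε₁ + 1/ε₂ − 1).
T₁⁴ − T₂⁴ = 1.979×10¹¹ − 1.775×10¹⁰ = 1.802×10¹¹ K⁴.
1/ε₁ + 1/ε₂ − 1 = 2.778 + 1.852 − 1 = 3.630.
q = 5.67×10⁻⁸ × 1.802×10¹¹ / 3.630.

q ≈ 2810 W/m²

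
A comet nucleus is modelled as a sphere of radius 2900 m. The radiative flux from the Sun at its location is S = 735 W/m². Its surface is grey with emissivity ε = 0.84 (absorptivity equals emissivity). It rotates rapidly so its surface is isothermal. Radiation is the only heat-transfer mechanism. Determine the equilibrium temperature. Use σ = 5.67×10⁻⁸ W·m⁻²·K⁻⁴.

At equilibrium, absorbed power = emitted power.
Absorbing cross-section = πr² = 2.642×10⁷ m²; emitting surface = 4πr² = 1.057×10⁸ m² (ratio 4).
εS·A_cross = εσ·A_surf·T⁴  ⇒  T⁴ = S/(4σ)   (ε cancels).
T⁴ = 735/(4·5.67×10⁻⁸) = 3.241×10⁹ K⁴.
T = (3.241×10⁹)^(1/4).

T ≈ 239 K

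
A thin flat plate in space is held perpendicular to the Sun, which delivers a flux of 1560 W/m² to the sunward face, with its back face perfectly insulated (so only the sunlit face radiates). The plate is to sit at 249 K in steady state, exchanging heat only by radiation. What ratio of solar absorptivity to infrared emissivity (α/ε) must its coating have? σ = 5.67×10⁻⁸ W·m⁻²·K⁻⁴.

Balance: αS·A = εσ·1A·T⁴ ⇒ α/ε = σT⁴/S.
α/ε = 5.67×10⁻⁸·(249)⁴/1560 = 5.67×10⁻⁸·3.844×10⁹/1560.

α/ε ≈ 0.140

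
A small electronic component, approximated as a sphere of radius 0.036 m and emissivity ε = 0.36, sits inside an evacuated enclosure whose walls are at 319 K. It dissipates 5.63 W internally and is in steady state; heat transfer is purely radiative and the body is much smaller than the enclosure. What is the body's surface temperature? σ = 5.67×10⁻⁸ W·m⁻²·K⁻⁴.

For a small grey body in a large enclosure, net radiated power = εσA(T⁴ − T_w⁴).
Steady state: P = εσA(T⁴ − T_w⁴) with A = 4πr² = 0.01629 m².
T⁴ = P/(εσA) + T_w⁴ = 5.63/(0.36·5.67×10⁻⁸·0.01629) + (319)⁴
    = 1.694×10¹⁰ + 1.036×10¹⁰ = 2.729×10¹⁰ K⁴.

T ≈ 406 K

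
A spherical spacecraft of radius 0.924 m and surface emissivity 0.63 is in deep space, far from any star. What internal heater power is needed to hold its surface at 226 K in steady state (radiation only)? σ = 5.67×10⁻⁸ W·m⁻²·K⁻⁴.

P = εσ·4πr²·T⁴.
4πr² = 10.73 m²; T⁴ = 2.609×10⁹ K⁴.
P = 0.63·5.67×10⁻⁸·10.73·2.609×10⁹.

P ≈ 1000 W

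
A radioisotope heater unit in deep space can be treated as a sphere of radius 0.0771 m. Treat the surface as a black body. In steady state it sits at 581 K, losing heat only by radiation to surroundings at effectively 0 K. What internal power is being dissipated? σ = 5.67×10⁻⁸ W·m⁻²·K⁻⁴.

Steady state: P = εσA T⁴.
A = 4πr² = 0.07470 m²; T⁴ = (581)⁴ = 1.139×10¹¹ K⁴.
P = 1.0 × 5.67×10⁻⁸ × 0.07470 × 1.139×10¹¹.

P ≈ 483 W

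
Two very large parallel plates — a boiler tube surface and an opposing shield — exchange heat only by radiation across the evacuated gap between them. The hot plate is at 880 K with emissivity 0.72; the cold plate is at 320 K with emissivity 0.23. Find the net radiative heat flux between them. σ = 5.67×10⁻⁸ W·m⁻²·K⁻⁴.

q ≈ 7050 W/m²

For two infinite grey parallel plates, q = σ(T₁⁴ − T₂⁴)/(1/ε₁ + 1/ε₂ − 1).
T₁⁴ − T₂⁴ = 5.997×10¹¹ − 1.049×10¹⁰ = 5.892×10¹¹ K⁴.
1/ε₁ + 1/ε₂ − 1 = 1.389 + 4.348 − 1 = 4.737.
q = 5.67×10⁻⁸ × 5.892×10¹¹ / 4.737.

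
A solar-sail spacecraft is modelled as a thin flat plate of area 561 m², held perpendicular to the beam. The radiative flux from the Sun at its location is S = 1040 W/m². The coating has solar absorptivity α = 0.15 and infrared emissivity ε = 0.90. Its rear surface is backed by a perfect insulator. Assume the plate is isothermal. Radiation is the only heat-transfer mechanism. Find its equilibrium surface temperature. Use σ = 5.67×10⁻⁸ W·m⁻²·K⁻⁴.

T ≈ 235 K

At equilibrium, absorbed power = emitted power.
Absorbing cross-section = A = 561.0 m²; emitting surface = A = 561.0 m² (ratio 1).
αS·A_cross = εσ·A_surf·T⁴  ⇒  T⁴ = αS/(ε·1σ).
T⁴ = 0.150·1040/(0.90·1·5.67×10⁻⁸) = 3.057×10⁹ K⁴.
T = (3.057×10⁹)^(1/4).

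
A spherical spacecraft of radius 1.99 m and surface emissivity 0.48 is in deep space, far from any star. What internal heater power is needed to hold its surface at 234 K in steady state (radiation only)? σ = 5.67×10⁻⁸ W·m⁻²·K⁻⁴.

P = εσ·4πr²·T⁴.
4πr² = 49.76 m²; T⁴ = 2.998×10⁹ K⁴.
P = 0.48·5.67×10⁻⁸·49.76·2.998×10⁹.

P ≈ 4060 W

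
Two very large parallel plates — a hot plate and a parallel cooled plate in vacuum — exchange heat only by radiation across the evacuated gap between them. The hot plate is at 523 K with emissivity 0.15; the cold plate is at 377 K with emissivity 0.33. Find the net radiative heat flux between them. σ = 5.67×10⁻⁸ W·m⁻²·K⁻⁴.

For two infinite grey parallel plates, q = σ(T₁⁴ − T₂⁴)/(1/ε₁ + 1/ε₂ − 1).
T₁⁴ − T₂⁴ = 7.482×10¹⁰ − 2.020×10¹⁰ = 5.462×10¹⁰ K⁴.
1/ε₁ + 1/ε₂ − 1 = 6.667 + 3.030 − 1 = 8.697.
q = 5.67×10⁻⁸ × 5.462×10¹⁰ / 8.697.

q ≈ 356 W/m²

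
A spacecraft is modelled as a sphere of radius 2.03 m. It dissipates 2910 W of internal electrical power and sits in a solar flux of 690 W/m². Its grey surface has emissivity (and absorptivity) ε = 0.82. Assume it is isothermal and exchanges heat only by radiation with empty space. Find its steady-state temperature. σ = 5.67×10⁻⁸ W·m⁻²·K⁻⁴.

At steady state, absorbed solar power + internal power = radiated power.
Absorbed: α·S·A_cross = 0.82·690·12.95 = 7325 W (cross-section πr²).
Total input = 7325 + 2910 = 10230 W.
Radiated: εσ·A_surf·T⁴ with A_surf = 4πr² = 51.78 m².
T⁴ = 10230/(0.82·5.67×10⁻⁸·51.78) = 4.251×10⁹ K⁴.

T ≈ 255 K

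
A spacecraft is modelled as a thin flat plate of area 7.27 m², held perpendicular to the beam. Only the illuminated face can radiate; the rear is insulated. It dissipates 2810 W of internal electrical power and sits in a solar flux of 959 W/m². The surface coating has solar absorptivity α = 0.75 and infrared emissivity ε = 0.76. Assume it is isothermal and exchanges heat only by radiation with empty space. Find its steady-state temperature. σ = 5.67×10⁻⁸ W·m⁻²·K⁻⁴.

T ≈ 400 K

At steady state, absorbed solar power + internal power = radiated power.
Absorbed: α·S·A_cross = 0.75·959·7.270 = 5229 W (cross-section A).
Total input = 5229 + 2810 = 8039 W.
Radiated: εσ·A_surf·T⁴ with A_surf = A = 7.270 m².
T⁴ = 8039/(0.76·5.67×10⁻⁸·7.270) = 2.566×10¹⁰ K⁴.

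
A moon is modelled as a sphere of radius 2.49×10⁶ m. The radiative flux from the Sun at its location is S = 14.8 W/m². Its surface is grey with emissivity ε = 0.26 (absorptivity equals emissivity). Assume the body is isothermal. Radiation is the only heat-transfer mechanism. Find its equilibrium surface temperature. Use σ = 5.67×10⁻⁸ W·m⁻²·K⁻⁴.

T ≈ 89.9 K

At equilibrium, absorbed power = emitted power.
Absorbing cross-section = πr² = 1.948×10¹³ m²; emitting surface = 4πr² = 7.791×10¹³ m² (ratio 4).
εS·A_cross = εσ·A_surf·T⁴  ⇒  T⁴ = S/(4σ)   (ε cancels).
T⁴ = 14.8/(4·5.67×10⁻⁸) = 6.526×10⁷ K⁴.
T = (6.526×10⁷)^(1/4).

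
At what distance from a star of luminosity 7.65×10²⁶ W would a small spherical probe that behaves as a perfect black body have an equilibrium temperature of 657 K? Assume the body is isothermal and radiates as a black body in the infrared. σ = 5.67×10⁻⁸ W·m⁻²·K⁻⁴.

d ≈ 3.80×10¹⁰ m

For an isothermal black-emitting sphere, (1−a)S·πr² = σ·4πr²·T⁴ ⇒ S = 4σT⁴/(1−a).
S = 4·5.67×10⁻⁸·(657)⁴/1.00 = 42260 W/m².
Flux falls as S = L/(4πd²), so d = √(L/(4πS)) = √(7.65×10²⁶/(4π·42260)).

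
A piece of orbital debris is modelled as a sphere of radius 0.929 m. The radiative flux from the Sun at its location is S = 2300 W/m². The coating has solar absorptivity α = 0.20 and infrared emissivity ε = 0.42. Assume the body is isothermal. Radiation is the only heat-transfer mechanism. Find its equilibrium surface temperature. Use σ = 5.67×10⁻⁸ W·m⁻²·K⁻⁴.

At equilibrium, absorbed power = emitted power.
Absorbing cross-section = πr² = 2.711 m²; emitting surface = 4πr² = 10.85 m² (ratio 4).
αS·A_cross = εσ·A_surf·T⁴  ⇒  T⁴ = αS/(ε·4σ).
T⁴ = 0.200·2300/(0.42·4·5.67×10⁻⁸) = 4.829×10⁹ K⁴.
T = (4.829×10⁹)^(1/4).

T ≈ 264 K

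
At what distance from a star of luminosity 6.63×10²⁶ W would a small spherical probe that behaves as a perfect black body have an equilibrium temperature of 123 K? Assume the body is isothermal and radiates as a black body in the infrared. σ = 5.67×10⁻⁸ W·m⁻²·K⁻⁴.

For an isothermal black-emitting sphere, (1−a)S·πr² = σ·4πr²·T⁴ ⇒ S = 4σT⁴/(1−a).
S = 4·5.67×10⁻⁸·(123)⁴/1.00 = 51.91 W/m².
Flux falls as S = L/(4πd²), so d = √(L/(4πS)) = √(6.63×10²⁶/(4π·51.91)).

d ≈ 1.01×10¹² m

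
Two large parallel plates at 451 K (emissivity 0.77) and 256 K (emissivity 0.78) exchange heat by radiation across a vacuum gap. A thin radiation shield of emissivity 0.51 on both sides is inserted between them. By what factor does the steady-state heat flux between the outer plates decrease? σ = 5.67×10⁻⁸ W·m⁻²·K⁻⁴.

factor ≈ 2.85

Without shield: q₀ = σΔ(T⁴)/(1/ε₁+1/ε₂−1) with denominator 1.581.
With shield the two gaps are in series; the resistances add: (1/ε₁+1/ε_s−1)+(1/ε_s+1/ε₂−1) = 2.259+2.243 = 4.502.
Heat-flux ratio q₀/q = 4.502/1.581.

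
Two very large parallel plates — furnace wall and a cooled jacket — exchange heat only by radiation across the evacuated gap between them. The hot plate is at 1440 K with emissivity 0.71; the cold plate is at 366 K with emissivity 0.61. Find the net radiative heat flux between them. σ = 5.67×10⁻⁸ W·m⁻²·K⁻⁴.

For two infinite grey parallel plates, q = σ(T₁⁴ − T₂⁴)/(1/ε₁ + 1/ε₂ − 1).
T₁⁴ − T₂⁴ = 4.300×10¹² − 1.794×10¹⁰ = 4.282×10¹² K⁴.
1/ε₁ + 1/ε₂ − 1 = 1.408 + 1.639 − 1 = 2.048.
q = 5.67×10⁻⁸ × 4.282×10¹² / 2.048.

q ≈ 1.19×10⁵ W/m²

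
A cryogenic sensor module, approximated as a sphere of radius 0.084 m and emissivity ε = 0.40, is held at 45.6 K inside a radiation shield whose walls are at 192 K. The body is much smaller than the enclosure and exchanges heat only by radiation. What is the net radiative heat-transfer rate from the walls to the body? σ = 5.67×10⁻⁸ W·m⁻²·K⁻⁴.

For a small grey body in a large enclosure: P_net = εσA(T_body⁴ − T_wall⁴).
A = 4πr² = 0.08867 m²; T_body⁴ − T_wall⁴ = 4.324×10⁶ − 1.359×10⁹ = -1.355×10⁹ K⁴.
|P_net| = 0.40·5.67×10⁻⁸·0.08867·1.355×10⁹.

P_net ≈ 2.72 W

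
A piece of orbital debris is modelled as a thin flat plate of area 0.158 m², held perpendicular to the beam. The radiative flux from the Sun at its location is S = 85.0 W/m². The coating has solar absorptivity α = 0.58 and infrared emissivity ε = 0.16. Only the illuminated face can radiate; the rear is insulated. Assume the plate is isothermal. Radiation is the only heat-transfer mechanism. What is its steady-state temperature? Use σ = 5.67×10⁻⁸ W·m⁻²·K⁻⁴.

At equilibrium, absorbed power = emitted power.
Absorbing cross-section = A = 0.1580 m²; emitting surface = A = 0.1580 m² (ratio 1).
αS·A_cross = εσ·A_surf·T⁴  ⇒  T⁴ = αS/(ε·1σ).
T⁴ = 0.580·85.0/(0.16·1·5.67×10⁻⁸) = 5.434×10⁹ K⁴.
T = (5.434×10⁹)^(1/4).

T ≈ 272 K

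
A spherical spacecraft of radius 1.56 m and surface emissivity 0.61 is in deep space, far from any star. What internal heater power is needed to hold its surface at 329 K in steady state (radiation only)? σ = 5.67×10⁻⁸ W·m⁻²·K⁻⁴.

P = εσ·4πr²·T⁴.
4πr² = 30.58 m²; T⁴ = 1.172×10¹⁰ K⁴.
P = 0.61·5.67×10⁻⁸·30.58·1.172×10¹⁰.

P ≈ 12400 W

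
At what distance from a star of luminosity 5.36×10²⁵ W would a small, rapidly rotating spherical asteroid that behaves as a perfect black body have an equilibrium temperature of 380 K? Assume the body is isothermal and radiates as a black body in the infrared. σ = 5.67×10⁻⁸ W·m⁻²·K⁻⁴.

For an isothermal black-emitting sphere, (1−a)S·πr² = σ·4πr²·T⁴ ⇒ S = 4σT⁴/(1−a).
S = 4·5.67×10⁻⁸·(380)⁴/1.00 = 4729 W/m².
Flux falls as S = L/(4πd²), so d = √(L/(4πS)) = √(5.36×10²⁵/(4π·4729)).

d ≈ 3.00×10¹⁰ m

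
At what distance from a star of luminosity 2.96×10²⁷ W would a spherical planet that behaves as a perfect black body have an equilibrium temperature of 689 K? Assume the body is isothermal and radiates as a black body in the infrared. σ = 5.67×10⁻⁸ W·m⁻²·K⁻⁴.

For an isothermal black-emitting sphere, (1−a)S·πr² = σ·4πr²·T⁴ ⇒ S = 4σT⁴/(1−a).
S = 4·5.67×10⁻⁸·(689)⁴/1.00 = 51110 W/m².
Flux falls as S = L/(4πd²), so d = √(L/(4πS)) = √(2.96×10²⁷/(4π·51110)).

d ≈ 6.79×10¹⁰ m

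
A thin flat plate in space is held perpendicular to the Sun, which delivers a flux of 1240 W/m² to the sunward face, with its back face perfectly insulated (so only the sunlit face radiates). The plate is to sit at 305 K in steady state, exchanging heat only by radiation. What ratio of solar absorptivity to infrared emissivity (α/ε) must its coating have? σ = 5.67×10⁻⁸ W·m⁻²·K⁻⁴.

Balance: αS·A = εσ·1A·T⁴ ⇒ α/ε = σT⁴/S.
α/ε = 5.67×10⁻⁸·(305)⁴/1240 = 5.67×10⁻⁸·8.654×10⁹/1240.

α/ε ≈ 0.396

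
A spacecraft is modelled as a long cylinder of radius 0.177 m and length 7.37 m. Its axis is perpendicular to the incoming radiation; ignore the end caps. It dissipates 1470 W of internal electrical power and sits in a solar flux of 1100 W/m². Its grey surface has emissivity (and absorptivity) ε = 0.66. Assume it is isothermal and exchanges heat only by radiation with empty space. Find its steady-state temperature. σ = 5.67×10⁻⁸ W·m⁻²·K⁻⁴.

At steady state, absorbed solar power + internal power = radiated power.
Absorbed: α·S·A_cross = 0.66·1100·2.609 = 1894 W (cross-section 2rL).
Total input = 1894 + 1470 = 3364 W.
Radiated: εσ·A_surf·T⁴ with A_surf = 2πrL = 8.196 m².
T⁴ = 3364/(0.66·5.67×10⁻⁸·8.196) = 1.097×10¹⁰ K⁴.

T ≈ 324 K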